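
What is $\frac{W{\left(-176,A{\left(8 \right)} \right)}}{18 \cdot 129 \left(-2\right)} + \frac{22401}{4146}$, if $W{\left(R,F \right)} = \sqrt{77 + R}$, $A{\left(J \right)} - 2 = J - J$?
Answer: $\frac{7467}{1382} - \frac{i \sqrt{11}}{1548} \approx 5.403 - 0.0021425 i$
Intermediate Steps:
$A{\left(J \right)} = 2$ ($A{\left(J \right)} = 2 + \left(J - J\right) = 2 + 0 = 2$)
$\frac{W{\left(-176,A{\left(8 \right)} \right)}}{18 \cdot 129 \left(-2\right)} + \frac{22401}{4146} = \frac{\sqrt{77 - 176}}{18 \cdot 129 \left(-2\right)} + \frac{22401}{4146} = \frac{\sqrt{-99}}{18 \left(-258\right)} + 22401 \cdot \frac{1}{4146} = \frac{3 i \sqrt{11}}{-4644} + \frac{7467}{1382} = 3 i \sqrt{11} \left(- \frac{1}{4644}\right) + \frac{7467}{1382} = - \frac{i \sqrt{11}}{1548} + \frac{7467}{1382} = \frac{7467}{1382} - \frac{i \sqrt{11}}{1548}$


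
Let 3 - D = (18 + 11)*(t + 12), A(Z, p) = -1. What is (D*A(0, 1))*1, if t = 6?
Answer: 519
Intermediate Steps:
D = -519 (D = 3 - (18 + 11)*(6 + 12) = 3 - 29*18 = 3 - 1*522 = 3 - 522 = -519)
(D*A(0, 1))*1 = -519*(-1)*1 = 519*1 = 519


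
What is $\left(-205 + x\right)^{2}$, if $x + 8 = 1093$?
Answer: $774400$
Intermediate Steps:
$x = 1085$ ($x = -8 + 1093 = 1085$)
$\left(-205 + x\right)^{2} = \left(-205 + 1085\right)^{2} = 880^{2} = 774400$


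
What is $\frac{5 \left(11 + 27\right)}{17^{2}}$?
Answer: $\frac{190}{289} \approx 0.65744$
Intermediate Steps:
$\frac{5 \left(11 + 27\right)}{17^{2}} = \frac{5 \cdot 38}{289} = 190 \cdot \frac{1}{289} = \frac{190}{289}$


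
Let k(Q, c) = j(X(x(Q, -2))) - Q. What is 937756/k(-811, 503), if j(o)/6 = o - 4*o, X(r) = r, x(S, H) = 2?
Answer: 937756/775 ≈ 1210.0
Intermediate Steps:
j(o) = -18*o (j(o) = 6*(o - 4*o) = 6*(-3*o) = -18*o)
k(Q, c) = -36 - Q (k(Q, c) = -18*2 - Q = -36 - Q)
937756/k(-811, 503) = 937756/(-36 - 1*(-811)) = 937756/(-36 + 811) = 937756/775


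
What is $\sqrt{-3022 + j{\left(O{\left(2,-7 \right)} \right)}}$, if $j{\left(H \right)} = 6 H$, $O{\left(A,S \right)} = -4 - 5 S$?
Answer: $2 i \sqrt{709} \approx 53.254 i$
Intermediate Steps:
$\sqrt{-3022 + j{\left(O{\left(2,-7 \right)} \right)}} = \sqrt{-3022 + 6 \left(-4 - -35\right)} = \sqrt{-3022 + 6 \left(-4 + 35\right)} = \sqrt{-3022 + 6 \cdot 31} = \sqrt{-3022 + 186} = \sqrt{-2836} = 2 i \sqrt{709}$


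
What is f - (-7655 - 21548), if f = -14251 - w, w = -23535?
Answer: 38487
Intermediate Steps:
f = 9284 (f = -14251 - 1*(-23535) = -14251 + 23535 = 9284)
f - (-7655 - 21548) = 9284 - (-7655 - 21548) = 9284 - 1*(-29203) = 9284 + 29203 = 38487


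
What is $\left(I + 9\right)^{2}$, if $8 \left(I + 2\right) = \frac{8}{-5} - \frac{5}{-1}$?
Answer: $\frac{88209}{1600} \approx 55.131$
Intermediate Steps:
$I = - \frac{63}{40}$ ($I = -2 + \frac{\frac{8}{-5} - \frac{5}{-1}}{8} = -2 + \frac{8 \left(- \frac{1}{5}\right) - -5}{8} = -2 + \frac{- \frac{8}{5} + 5}{8} = -2 + \frac{1}{8} \cdot \frac{17}{5} = -2 + \frac{17}{40} = - \frac{63}{40} \approx -1.575$)
$\left(I + 9\right)^{2} = \left(- \frac{63}{40} + 9\right)^{2} = \left(\frac{297}{40}\right)^{2} = \frac{88209}{1600}$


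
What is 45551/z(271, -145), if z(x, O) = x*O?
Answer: -45551/39295 ≈ -1.1592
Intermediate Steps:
z(x, O) = O*x
45551/z(271, -145) = 45551/((-145*271)) = 45551/(-39295) = 45551*(-1/39295) = -45551/39295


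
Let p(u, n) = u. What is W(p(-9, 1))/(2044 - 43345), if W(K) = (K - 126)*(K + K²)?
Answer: 1080/4589 ≈ 0.23535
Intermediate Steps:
W(K) = (-126 + K)*(K + K²)
W(p(-9, 1))/(2044 - 43345) = (-9*(-126 + (-9)² - 125*(-9)))/(2044 - 43345) = -9*(-126 + 81 + 1125)/(-41301) = -9*1080*(-1/41301) = -9720*(-1/41301) = 1080/4589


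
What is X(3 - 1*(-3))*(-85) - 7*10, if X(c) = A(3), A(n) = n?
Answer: -325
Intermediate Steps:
X(c) = 3
X(3 - 1*(-3))*(-85) - 7*10 = 3*(-85) - 7*10 = -255 - 70 = -325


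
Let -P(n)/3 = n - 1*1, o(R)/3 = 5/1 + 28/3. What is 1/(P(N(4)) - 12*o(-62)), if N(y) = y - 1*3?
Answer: -1/516 ≈ -0.0019380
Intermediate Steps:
o(R) = 43 (o(R) = 3*(5/1 + 28/3) = 3*(5*1 + 28*(1/3)) = 3*(5 + 28/3) = 3*(43/3) = 43)
N(y) = -3 + y (N(y) = y - 3 = -3 + y)
P(n) = 3 - 3*n (P(n) = -3*(n - 1*1) = -3*(n - 1) = -3*(-1 + n) = 3 - 3*n)
1/(P(N(4)) - 12*o(-62)) = 1/((3 - 3*(-3 + 4)) - 12*43) = 1/((3 - 3*1) - 516) = 1/((3 - 3) - 516) = 1/(0 - 516) = 1/(-516) = -1/516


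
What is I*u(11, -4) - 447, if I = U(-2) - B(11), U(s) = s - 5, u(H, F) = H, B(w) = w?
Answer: -645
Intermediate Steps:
U(s) = -5 + s
I = -18 (I = (-5 - 2) - 1*11 = -7 - 11 = -18)
I*u(11, -4) - 447 = -18*11 - 447 = -198 - 447 = -645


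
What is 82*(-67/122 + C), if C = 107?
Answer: 532467/61 ≈ 8729.0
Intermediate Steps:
82*(-67/122 + C) = 82*(-67/122 + 107) = 82*(12987/122) = 532467/61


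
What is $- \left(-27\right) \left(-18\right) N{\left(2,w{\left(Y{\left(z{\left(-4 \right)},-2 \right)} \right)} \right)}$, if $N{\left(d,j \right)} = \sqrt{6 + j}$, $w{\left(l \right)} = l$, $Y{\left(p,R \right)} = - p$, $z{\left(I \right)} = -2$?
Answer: $- 972 \sqrt{2} \approx -1374.6$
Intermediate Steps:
$- \left(-27\right) \left(-18\right) N{\left(2,w{\left(Y{\left(z{\left(-4 \right)},-2 \right)} \right)} \right)} = - \left(-27\right) \left(-18\right) \sqrt{6 - -2} = - 486 \sqrt{6 + 2} = - 486 \sqrt{8} = - 486 \cdot 2 \sqrt{2} = - 972 \sqrt{2}$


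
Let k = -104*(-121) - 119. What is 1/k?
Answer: 1/12465 ≈ 8.0225e-5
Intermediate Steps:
k = 12465 (k = 12584 - 119 = 12465)
1/k = 1/12465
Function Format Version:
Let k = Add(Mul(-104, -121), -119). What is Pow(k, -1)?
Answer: Rational(1, 12465) ≈ 8.0225e-5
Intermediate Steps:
k = 12465 (k = Add(12584, -119) = 12465)
Pow(k, -1) = Pow(12465, -1) = Rational(1, 12465)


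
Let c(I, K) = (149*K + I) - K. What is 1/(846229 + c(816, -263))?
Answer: 1/808121 ≈ 1.2374e-6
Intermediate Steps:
c(I, K) = I + 148*K (c(I, K) = (I + 149*K) - K = I + 148*K)
1/(846229 + c(816, -263)) = 1/(846229 + (816 + 148*(-263))) = 1/(846229 + (816 - 38924)) = 1/(846229 - 38108) = 1/808121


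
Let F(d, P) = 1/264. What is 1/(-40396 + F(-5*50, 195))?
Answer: -264/10664543 ≈ -2.4755e-5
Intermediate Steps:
F(d, P) = 1/264
1/(-40396 + F(-5*50, 195)) = 1/(-40396 + 1/264) = 1/(-10664543/264) = -264/10664543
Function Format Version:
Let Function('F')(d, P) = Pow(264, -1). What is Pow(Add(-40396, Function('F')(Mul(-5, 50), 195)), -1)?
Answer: Rational(-264, 10664543) ≈ -2.4755e-5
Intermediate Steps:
Function('F')(d, P) = Rational(1, 264)
Pow(Add(-40396, Function('F')(Mul(-5, 50), 195)), -1) = Pow(Add(-40396, Rational(1, 264)), -1) = Pow(Rational(-10664543, 264), -1) = Rational(-264, 10664543)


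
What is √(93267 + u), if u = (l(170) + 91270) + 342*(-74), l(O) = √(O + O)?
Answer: √(159229 + 2*√85) ≈ 399.06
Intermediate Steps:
l(O) = √2*√O (l(O) = √(2*O) = √2*√O)
u = 65962 + 2*√85 (u = (√2*√170 + 91270) + 342*(-74) = (2*√85 + 91270) - 25308 = (91270 + 2*√85) - 25308 = 65962 + 2*√85 ≈ 65981.)
√(93267 + u) = √(93267 + (65962 + 2*√85)) = √(159229 + 2*√85)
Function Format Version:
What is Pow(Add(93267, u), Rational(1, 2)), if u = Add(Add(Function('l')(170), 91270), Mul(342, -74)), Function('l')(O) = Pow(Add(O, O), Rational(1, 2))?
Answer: Pow(Add(159229, Mul(2, Pow(85, Rational(1, 2)))), Rational(1, 2)) ≈ 399.06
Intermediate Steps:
Function('l')(O) = Mul(Pow(2, Rational(1, 2)), Pow(O, Rational(1, 2))) (Function('l')(O) = Pow(Mul(2, O), Rational(1, 2)) = Mul(Pow(2, Rational(1, 2)), Pow(O, Rational(1, 2))))
u = Add(65962, Mul(2, Pow(85, Rational(1, 2)))) (u = Add(Add(Mul(Pow(2, Rational(1, 2)), Pow(170, Rational(1, 2))), 91270), Mul(342, -74)) = Add(Add(Mul(2, Pow(85, Rational(1, 2))), 91270), -25308) = Add(Add(91270, Mul(2, Pow(85, Rational(1, 2)))), -25308) = Add(65962, Mul(2, Pow(85, Rational(1, 2)))) ≈ 65981.)
Pow(Add(93267, u), Rational(1, 2)) = Pow(Add(93267, Add(65962, Mul(2, Pow(85, Rational(1, 2))))), Rational(1, 2)) = Pow(Add(159229, Mul(2, Pow(85, Rational(1, 2)))), Rational(1, 2))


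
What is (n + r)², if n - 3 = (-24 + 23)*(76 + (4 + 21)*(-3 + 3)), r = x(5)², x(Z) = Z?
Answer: 2304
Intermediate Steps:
r = 25 (r = 5² = 25)
n = -73 (n = 3 + (-24 + 23)*(76 + (4 + 21)*(-3 + 3)) = 3 - (76 + 25*0) = 3 - (76 + 0) = 3 - 1*76 = 3 - 76 = -73)
(n + r)² = (-73 + 25)² = (-48)² = 2304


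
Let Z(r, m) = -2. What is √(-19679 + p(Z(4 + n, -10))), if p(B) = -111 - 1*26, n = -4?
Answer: 2*I*√4954 ≈ 140.77*I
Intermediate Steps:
p(B) = -137 (p(B) = -111 - 26 = -137)
√(-19679 + p(Z(4 + n, -10))) = √(-19679 - 137) = √(-19816) = 2*I*√4954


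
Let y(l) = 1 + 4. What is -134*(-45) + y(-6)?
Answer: 6035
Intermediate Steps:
y(l) = 5
-134*(-45) + y(-6) = -134*(-45) + 5 = 6030 + 5 = 6035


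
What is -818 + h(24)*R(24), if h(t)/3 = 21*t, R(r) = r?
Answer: 35470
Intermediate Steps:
h(t) = 63*t (h(t) = 3*(21*t) = 63*t)
-818 + h(24)*R(24) = -818 + (63*24)*24 = -818 + 1512*24 = -818 + 36288 = 35470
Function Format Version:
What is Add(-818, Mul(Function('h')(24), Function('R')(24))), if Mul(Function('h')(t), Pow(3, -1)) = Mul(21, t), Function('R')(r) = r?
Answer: 35470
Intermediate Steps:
Function('h')(t) = Mul(63, t) (Function('h')(t) = Mul(3, Mul(21, t)) = Mul(63, t))
Add(-818, Mul(Function('h')(24), Function('R')(24))) = Add(-818, Mul(Mul(63, 24), 24)) = Add(-818, Mul(1512, 24)) = Add(-818, 36288) = 35470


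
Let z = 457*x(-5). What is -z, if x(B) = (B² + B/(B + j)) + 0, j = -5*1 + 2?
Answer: -93685/8 ≈ -11711.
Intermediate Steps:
j = -3 (j = -5 + 2 = -3)
x(B) = B² + B/(-3 + B) (x(B) = (B² + B/(B - 3)) + 0 = (B² + B/(-3 + B)) + 0 = B² + B/(-3 + B))
z = 93685/8 (z = 457*(-5*(1 + (-5)² - 3*(-5))/(-3 - 5)) = 457*(-5*(1 + 25 + 15)/(-8)) = 457*(-5*(-⅛)*41) = 457*(205/8) = 93685/8 ≈ 11711.)
-z = -1*93685/8 = -93685/8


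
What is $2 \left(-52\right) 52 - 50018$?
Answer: $-55426$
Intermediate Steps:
$2 \left(-52\right) 52 - 50018 = \left(-104\right) 52 - 50018 = -5408 - 50018 = -55426$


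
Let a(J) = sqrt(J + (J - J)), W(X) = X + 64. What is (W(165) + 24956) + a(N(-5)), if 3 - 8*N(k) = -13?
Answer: 25185 + sqrt(2) ≈ 25186.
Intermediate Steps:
W(X) = 64 + X
N(k) = 2 (N(k) = 3/8 - 1/8*(-13) = 3/8 + 13/8 = 2)
a(J) = sqrt(J) (a(J) = sqrt(J + 0) = sqrt(J))
(W(165) + 24956) + a(N(-5)) = ((64 + 165) + 24956) + sqrt(2) = (229 + 24956) + sqrt(2) = 25185 + sqrt(2)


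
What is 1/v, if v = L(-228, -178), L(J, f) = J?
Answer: -1/228 ≈ -0.0043860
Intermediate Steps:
v = -228
1/v = 1/(-228) = -1/228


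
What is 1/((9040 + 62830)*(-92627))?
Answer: -1/6657102490 ≈ -1.5022e-10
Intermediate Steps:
1/((9040 + 62830)*(-92627)) = -1/92627/71870 = (1/71870)*(-1/92627) = -1/6657102490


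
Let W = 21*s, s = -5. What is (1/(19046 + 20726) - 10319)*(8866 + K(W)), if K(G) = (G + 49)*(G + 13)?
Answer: -17647512481/122 ≈ -1.4465e+8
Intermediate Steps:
W = -105 (W = 21*(-5) = -105)
K(G) = (13 + G)*(49 + G) (K(G) = (49 + G)*(13 + G) = (13 + G)*(49 + G))
(1/(19046 + 20726) - 10319)*(8866 + K(W)) = (1/(19046 + 20726) - 10319)*(8866 + (637 + (-105)² + 62*(-105))) = (1/39772 - 10319)*(8866 + (637 + 11025 - 6510)) = (1/39772 - 10319)*(8866 + 5152) = -410407267/39772*14018 = -17647512481/122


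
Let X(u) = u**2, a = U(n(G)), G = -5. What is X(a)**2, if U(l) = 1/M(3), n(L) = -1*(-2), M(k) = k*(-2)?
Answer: 1/1296 ≈ 0.00077160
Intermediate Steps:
M(k) = -2*k
n(L) = 2
U(l) = -1/6 (U(l) = 1/(-2*3) = 1/(-6) = -1/6)
a = -1/6 ≈ -0.16667
X(a)**2 = ((-1/6)**2)**2 = (1/36)**2 = 1/1296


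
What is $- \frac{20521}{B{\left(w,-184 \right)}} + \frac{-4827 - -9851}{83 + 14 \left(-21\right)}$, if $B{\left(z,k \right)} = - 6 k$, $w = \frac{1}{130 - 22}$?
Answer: $- \frac{9876427}{232944} \approx -42.398$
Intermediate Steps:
$w = \frac{1}{108} \approx 0.0092593$
$- \frac{20521}{B{\left(w,-184 \right)}} + \frac{-4827 - -9851}{83 + 14 \left(-21\right)} = - \frac{20521}{\left(-6\right) \left(-184\right)} + \frac{-4827 - -9851}{83 + 14 \left(-21\right)} = - \frac{20521}{1104} + \frac{-4827 + 9851}{83 - 294} = \left(-20521\right) \frac{1}{1104} + \frac{5024}{-211} = - \frac{20521}{1104} + 5024 \left(- \frac{1}{211}\right) = - \frac{20521}{1104} - \frac{5024}{211} = - \frac{9876427}{232944}$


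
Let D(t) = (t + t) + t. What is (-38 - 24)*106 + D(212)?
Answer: -5936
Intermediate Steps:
D(t) = 3*t (D(t) = 2*t + t = 3*t)
(-38 - 24)*106 + D(212) = (-38 - 24)*106 + 3*212 = -62*106 + 636 = -6572 + 636 = -5936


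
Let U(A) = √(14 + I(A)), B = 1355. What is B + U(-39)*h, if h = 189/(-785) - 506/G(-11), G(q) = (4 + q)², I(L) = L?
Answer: 1355 - 406471*I/7693 ≈ 1355.0 - 52.836*I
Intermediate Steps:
U(A) = √(14 + A)
h = -406471/38465 (h = 189/(-785) - 506/(4 - 11)² = 189*(-1/785) - 506/((-7)²) = -189/785 - 506/49 = -406471/38465 ≈ -10.567)
B + U(-39)*h = 1355 + √(14 - 39)*(-406471/38465) = 1355 + √(-25)*(-406471/38465) = 1355 + (5*I)*(-406471/38465) = 1355 - 406471*I/7693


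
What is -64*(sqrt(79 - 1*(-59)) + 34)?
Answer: -2176 - 64*sqrt(138) ≈ -2927.8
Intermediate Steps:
-64*(sqrt(79 - 1*(-59)) + 34) = -64*(sqrt(79 + 59) + 34) = -64*(sqrt(138) + 34) = -64*(34 + sqrt(138)) = -2176 - 64*sqrt(138)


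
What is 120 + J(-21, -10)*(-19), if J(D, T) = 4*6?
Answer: -336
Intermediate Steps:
J(D, T) = 24
120 + J(-21, -10)*(-19) = 120 + 24*(-19) = 120 - 456 = -336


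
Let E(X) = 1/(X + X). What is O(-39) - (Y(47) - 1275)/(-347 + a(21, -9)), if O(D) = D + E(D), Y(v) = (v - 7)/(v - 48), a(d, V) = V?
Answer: -592939/13884 ≈ -42.707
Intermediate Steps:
E(X) = 1/(2*X)
Y(v) = (-7 + v)/(-48 + v)
O(D) = D + 1/(2*D)
O(-39) - (Y(47) - 1275)/(-347 + a(21, -9)) = (-39 + (½)/(-39)) - ((-7 + 47)/(-48 + 47) - 1275)/(-347 - 9) = (-39 + (½)*(-1/39)) - (40/(-1) - 1275)/(-356) = (-39 - 1/78) - (-1*40 - 1275)*(-1)/356 = -3043/78 - (-40 - 1275)*(-1)/356 = -3043/78 - (-1315)*(-1)/356 = -3043/78 - 1*1315/356 = -3043/78 - 1315/356 = -592939/13884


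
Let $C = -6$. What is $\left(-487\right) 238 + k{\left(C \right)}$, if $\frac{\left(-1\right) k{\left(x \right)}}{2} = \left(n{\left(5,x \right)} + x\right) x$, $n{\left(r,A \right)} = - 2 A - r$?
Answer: $-115894$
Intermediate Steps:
$n{\left(r,A \right)} = - r - 2 A$
$k{\left(x \right)} = - 2 x \left(-5 - x\right)$ ($k{\left(x \right)} = - 2 \left(\left(\left(-1\right) 5 - 2 x\right) + x\right) x = - 2 \left(\left(-5 - 2 x\right) + x\right) x = - 2 \left(-5 - x\right) x = - 2 x \left(-5 - x\right)$)
$\left(-487\right) 238 + k{\left(C \right)} = \left(-487\right) 238 + 2 \left(-6\right) \left(5 - 6\right) = -115906 + 2 \left(-6\right) \left(-1\right) = -115906 + 12 = -115894$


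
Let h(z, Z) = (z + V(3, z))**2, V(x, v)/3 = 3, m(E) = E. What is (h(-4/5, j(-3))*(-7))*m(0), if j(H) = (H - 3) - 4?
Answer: 0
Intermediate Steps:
j(H) = -7 + H (j(H) = (-3 + H) - 4 = -7 + H)
V(x, v) = 9 (V(x, v) = 3*3 = 9)
h(z, Z) = (9 + z)**2 (h(z, Z) = (z + 9)**2 = (9 + z)**2)
(h(-4/5, j(-3))*(-7))*m(0) = ((9 - 4/5)**2*(-7))*0 = ((41/5)**2*(-7))*0 = ((1681/25)*(-7))*0 = -11767/25*0 = 0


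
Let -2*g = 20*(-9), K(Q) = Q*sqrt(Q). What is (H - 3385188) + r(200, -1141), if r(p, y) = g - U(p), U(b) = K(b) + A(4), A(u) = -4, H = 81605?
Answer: -3303489 - 2000*sqrt(2) ≈ -3.3063e+6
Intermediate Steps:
K(Q) = Q**(3/2)
U(b) = -4 + b**(3/2) (U(b) = b**(3/2) - 4 = -4 + b**(3/2))
g = 90 (g = -10*(-9) = -1/2*(-180) = 90)
r(p, y) = 94 - p**(3/2) (r(p, y) = 90 - (-4 + p**(3/2)) = 90 + (4 - p**(3/2)) = 94 - p**(3/2))
(H - 3385188) + r(200, -1141) = (81605 - 3385188) + (94 - 200**(3/2)) = -3303583 + (94 - 2000*sqrt(2)) = -3303489 - 2000*sqrt(2)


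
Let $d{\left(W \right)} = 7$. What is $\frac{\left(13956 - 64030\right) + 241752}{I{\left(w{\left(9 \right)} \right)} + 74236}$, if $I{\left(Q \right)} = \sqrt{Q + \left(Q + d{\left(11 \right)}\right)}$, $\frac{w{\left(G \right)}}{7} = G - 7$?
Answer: $\frac{14229408008}{5510983661} - \frac{191678 \sqrt{35}}{5510983661} \approx 2.5818$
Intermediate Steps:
$w{\left(G \right)} = -49 + 7 G$ ($w{\left(G \right)} = 7 \left(G - 7\right) = 7 \left(-7 + G\right) = -49 + 7 G$)
$I{\left(Q \right)} = \sqrt{7 + 2 Q}$ ($I{\left(Q \right)} = \sqrt{Q + \left(Q + 7\right)} = \sqrt{Q + \left(7 + Q\right)} = \sqrt{7 + 2 Q}$)
$\frac{\left(13956 - 64030\right) + 241752}{I{\left(w{\left(9 \right)} \right)} + 74236} = \frac{\left(13956 - 64030\right) + 241752}{\sqrt{7 + 2 \left(-49 + 7 \cdot 9\right)} + 74236} = \frac{\left(13956 - 64030\right) + 241752}{\sqrt{7 + 2 \left(-49 + 63\right)} + 74236} = \frac{-50074 + 241752}{\sqrt{7 + 2 \cdot 14} + 74236} = \frac{191678}{\sqrt{7 + 28} + 74236} = \frac{191678}{\sqrt{35} + 74236} = \frac{191678}{74236 + \sqrt{35}}$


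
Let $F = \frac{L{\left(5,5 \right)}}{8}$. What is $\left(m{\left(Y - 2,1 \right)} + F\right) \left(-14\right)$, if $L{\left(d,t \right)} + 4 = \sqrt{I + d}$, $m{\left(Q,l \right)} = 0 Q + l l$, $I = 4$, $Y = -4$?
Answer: $- \frac{49}{4} \approx -12.25$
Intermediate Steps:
$m{\left(Q,l \right)} = l^{2}$ ($m{\left(Q,l \right)} = 0 + l^{2} = l^{2}$)
$L{\left(d,t \right)} = -4 + \sqrt{4 + d}$
$F = - \frac{1}{8}$ ($F = \frac{-4 + \sqrt{4 + 5}}{8} = \left(-4 + \sqrt{9}\right) \frac{1}{8} = \left(-4 + 3\right) \frac{1}{8} = \left(-1\right) \frac{1}{8} = - \frac{1}{8} \approx -0.125$)
$\left(m{\left(Y - 2,1 \right)} + F\right) \left(-14\right) = \left(1^{2} - \frac{1}{8}\right) \left(-14\right) = \left(1 - \frac{1}{8}\right) \left(-14\right) = \frac{7}{8} \left(-14\right) = - \frac{49}{4}$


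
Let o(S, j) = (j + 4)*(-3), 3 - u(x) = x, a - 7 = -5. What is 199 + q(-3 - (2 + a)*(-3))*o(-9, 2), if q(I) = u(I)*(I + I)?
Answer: 2143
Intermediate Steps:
a = 2 (a = 7 - 5 = 2)
u(x) = 3 - x
o(S, j) = -12 - 3*j (o(S, j) = (4 + j)*(-3) = -12 - 3*j)
q(I) = 2*I*(3 - I) (q(I) = (3 - I)*(I + I) = (3 - I)*(2*I) = 2*I*(3 - I))
199 + q(-3 - (2 + a)*(-3))*o(-9, 2) = 199 + (2*(-3 - (2 + 2)*(-3))*(3 - (-3 - (2 + 2)*(-3))))*(-12 - 3*2) = 199 + (2*(-3 - 4*(-3))*(3 - (-3 - 4*(-3))))*(-12 - 6) = 199 + (2*(-3 - 1*(-12))*(3 - (-3 - 1*(-12))))*(-18) = 199 + (2*(-3 + 12)*(3 - (-3 + 12)))*(-18) = 199 + (2*9*(3 - 1*9))*(-18) = 199 + (2*9*(3 - 9))*(-18) = 199 + (2*9*(-6))*(-18) = 199 - 108*(-18) = 199 + 1944 = 2143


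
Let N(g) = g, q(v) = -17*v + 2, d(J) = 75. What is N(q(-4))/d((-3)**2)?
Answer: 14/15 ≈ 0.93333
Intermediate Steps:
q(v) = 2 - 17*v
N(q(-4))/d((-3)**2) = (2 - 17*(-4))/75 = (2 + 68)*(1/75) = 70*(1/75) = 14/15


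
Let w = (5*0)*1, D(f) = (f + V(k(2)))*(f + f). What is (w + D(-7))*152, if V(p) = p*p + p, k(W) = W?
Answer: 2128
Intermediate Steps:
V(p) = p + p**2 (V(p) = p**2 + p = p + p**2)
D(f) = 2*f*(6 + f) (D(f) = (f + 2*(1 + 2))*(f + f) = (f + 2*3)*(2*f) = (f + 6)*(2*f) = (6 + f)*(2*f) = 2*f*(6 + f))
w = 0 (w = 0*1 = 0)
(w + D(-7))*152 = (0 + 2*(-7)*(6 - 7))*152 = (0 + 2*(-7)*(-1))*152 = (0 + 14)*152 = 14*152 = 2128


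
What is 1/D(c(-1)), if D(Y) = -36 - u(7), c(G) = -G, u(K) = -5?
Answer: -1/31 ≈ -0.032258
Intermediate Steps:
D(Y) = -31 (D(Y) = -36 - 1*(-5) = -36 + 5 = -31)
1/D(c(-1)) = 1/(-31) = -1/31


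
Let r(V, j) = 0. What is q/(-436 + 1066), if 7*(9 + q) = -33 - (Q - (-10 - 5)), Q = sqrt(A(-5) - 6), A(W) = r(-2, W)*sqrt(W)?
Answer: -37/1470 - I*sqrt(6)/4410 ≈ -0.02517 - 0.00055544*I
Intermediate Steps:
A(W) = 0 (A(W) = 0*sqrt(W) = 0)
Q = I*sqrt(6) (Q = sqrt(0 - 6) = sqrt(-6) = I*sqrt(6) ≈ 2.4495*I)
q = -111/7 - I*sqrt(6)/7 (q = -9 + (-33 - (I*sqrt(6) - (-10 - 5)))/7 = -9 + (-33 - (I*sqrt(6) - 1*(-15)))/7 = -9 + (-33 - (I*sqrt(6) + 15))/7 = -9 + (-33 - (15 + I*sqrt(6)))/7 = -9 + (-33 + (-15 - I*sqrt(6)))/7 = -9 + (-48 - I*sqrt(6))/7 = -9 + (-48/7 - I*sqrt(6)/7) = -111/7 - I*sqrt(6)/7 ≈ -15.857 - 0.34993*I)
q/(-436 + 1066) = (-111/7 - I*sqrt(6)/7)/(-436 + 1066) = (-111/7 - I*sqrt(6)/7)/630 = -37/1470 - I*sqrt(6)/4410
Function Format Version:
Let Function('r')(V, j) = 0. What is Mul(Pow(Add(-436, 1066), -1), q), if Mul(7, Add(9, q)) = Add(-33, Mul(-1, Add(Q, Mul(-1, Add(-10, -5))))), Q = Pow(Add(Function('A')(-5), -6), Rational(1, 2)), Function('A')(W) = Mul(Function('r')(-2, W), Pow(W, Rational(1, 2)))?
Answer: Add(Rational(-37, 1470), Mul(Rational(-1, 4410), I, Pow(6, Rational(1, 2)))) ≈ Add(-0.025170, Mul(-0.00055544, I))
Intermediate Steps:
Function('A')(W) = 0 (Function('A')(W) = Mul(0, Pow(W, Rational(1, 2))) = 0)
Q = Mul(I, Pow(6, Rational(1, 2))) (Q = Pow(Add(0, -6), Rational(1, 2)) = Pow(-6, Rational(1, 2)) = Mul(I, Pow(6, Rational(1, 2))) ≈ Mul(2.4495, I))
q = Add(Rational(-111, 7), Mul(Rational(-1, 7), I, Pow(6, Rational(1, 2)))) (q = Add(-9, Mul(Rational(1, 7), Add(-33, Mul(-1, Add(Mul(I, Pow(6, Rational(1, 2))), Mul(-1, Add(-10, -5))))))) = Add(-9, Mul(Rational(1, 7), Add(-33, Mul(-1, Add(Mul(I, Pow(6, Rational(1, 2))), Mul(-1, -15)))))) = Add(-9, Mul(Rational(1, 7), Add(-33, Mul(-1, Add(Mul(I, Pow(6, Rational(1, 2))), 15))))) = Add(-9, Mul(Rational(1, 7), Add(-33, Mul(-1, Add(15, Mul(I, Pow(6, Rational(1, 2)))))))) = Add(-9, Mul(Rational(1, 7), Add(-33, Add(-15, Mul(-1, I, Pow(6, Rational(1, 2))))))) = Add(-9, Mul(Rational(1, 7), Add(-48, Mul(-1, I, Pow(6, Rational(1, 2)))))) = Add(-9, Add(Rational(-48, 7), Mul(Rational(-1, 7), I, Pow(6, Rational(1, 2))))) = Add(Rational(-111, 7), Mul(Rational(-1, 7), I, Pow(6, Rational(1, 2)))) ≈ Add(-15.857, Mul(-0.34993, I)))
Mul(Pow(Add(-436, 1066), -1), q) = Mul(Pow(Add(-436, 1066), -1), Add(Rational(-111, 7), Mul(Rational(-1, 7), I, Pow(6, Rational(1, 2))))) = Mul(Pow(630, -1), Add(Rational(-111, 7), Mul(Rational(-1, 7), I, Pow(6, Rational(1, 2))))) = Mul(Rational(1, 630), Add(Rational(-111, 7), Mul(Rational(-1, 7), I, Pow(6, Rational(1, 2))))) = Add(Rational(-37, 1470), Mul(Rational(-1, 4410), I, Pow(6, Rational(1, 2))))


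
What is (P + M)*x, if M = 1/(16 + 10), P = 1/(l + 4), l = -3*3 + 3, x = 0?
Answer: 0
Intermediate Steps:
l = -6 (l = -9 + 3 = -6)
P = -1/2 (P = 1/(-6 + 4) = 1/(-2) = -1/2 ≈ -0.50000)
M = 1/26 ≈ 0.038462
(P + M)*x = (-1/2 + 1/26)*0 = -6/13*0 = 0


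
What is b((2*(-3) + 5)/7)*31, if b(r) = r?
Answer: -31/7 ≈ -4.4286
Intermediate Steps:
b((2*(-3) + 5)/7)*31 = ((2*(-3) + 5)/7)*31 = ((-6 + 5)*(⅐))*31 = -1*⅐*31 = -⅐*31 = -31/7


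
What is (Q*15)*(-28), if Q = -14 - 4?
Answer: 7560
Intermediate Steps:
Q = -18
(Q*15)*(-28) = -18*15*(-28) = -270*(-28) = 7560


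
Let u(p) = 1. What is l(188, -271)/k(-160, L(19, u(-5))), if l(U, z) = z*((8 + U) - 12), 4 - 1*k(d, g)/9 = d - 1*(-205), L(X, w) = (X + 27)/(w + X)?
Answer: 49864/369 ≈ 135.13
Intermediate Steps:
L(X, w) = (27 + X)/(X + w)
k(d, g) = -1809 - 9*d (k(d, g) = 36 - 9*(d - 1*(-205)) = 36 - 9*(d + 205) = 36 - 9*(205 + d) = 36 + (-1845 - 9*d) = -1809 - 9*d)
l(U, z) = z*(-4 + U)
l(188, -271)/k(-160, L(19, u(-5))) = (-271*(-4 + 188))/(-1809 - 9*(-160)) = (-271*184)/(-1809 + 1440) = -49864/(-369) = -49864*(-1/369) = 49864/369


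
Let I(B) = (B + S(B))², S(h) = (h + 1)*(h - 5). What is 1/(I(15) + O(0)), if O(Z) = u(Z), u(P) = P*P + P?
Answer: 1/30625 ≈ 3.2653e-5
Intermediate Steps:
S(h) = (1 + h)*(-5 + h)
u(P) = P + P² (u(P) = P² + P = P + P²)
O(Z) = Z*(1 + Z)
I(B) = (-5 + B² - 3*B)² (I(B) = (B + (-5 + B² - 4*B))² = (-5 + B² - 3*B)²)
1/(I(15) + O(0)) = 1/((5 - 1*15² + 3*15)² + 0*(1 + 0)) = 1/((5 - 1*225 + 45)² + 0*1) = 1/((5 - 225 + 45)² + 0) = 1/((-175)² + 0) = 1/(30625 + 0) = 1/30625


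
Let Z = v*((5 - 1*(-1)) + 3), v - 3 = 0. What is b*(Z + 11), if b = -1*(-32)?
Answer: 1216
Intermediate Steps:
v = 3 (v = 3 + 0 = 3)
b = 32
Z = 27 (Z = 3*((5 - 1*(-1)) + 3) = 3*((5 + 1) + 3) = 3*(6 + 3) = 3*9 = 27)
b*(Z + 11) = 32*(27 + 11) = 32*38 = 1216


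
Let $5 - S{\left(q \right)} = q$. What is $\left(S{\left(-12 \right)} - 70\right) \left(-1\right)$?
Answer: $53$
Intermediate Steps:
$S{\left(q \right)} = 5 - q$
$\left(S{\left(-12 \right)} - 70\right) \left(-1\right) = \left(\left(5 - -12\right) - 70\right) \left(-1\right) = \left(\left(5 + 12\right) - 70\right) \left(-1\right) = \left(17 - 70\right) \left(-1\right) = \left(-53\right) \left(-1\right) = 53$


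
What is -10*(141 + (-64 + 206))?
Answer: -2830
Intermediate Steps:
-10*(141 + (-64 + 206)) = -10*(141 + 142) = -10*283 = -2830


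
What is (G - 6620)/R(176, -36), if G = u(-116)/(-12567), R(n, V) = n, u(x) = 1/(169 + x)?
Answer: -4409257621/117224976 ≈ -37.614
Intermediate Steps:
G = -1/666051 (G = 1/((169 - 116)*(-12567)) = -1/12567/53 = (1/53)*(-1/12567) = -1/666051 ≈ -1.5014e-6)
(G - 6620)/R(176, -36) = (-1/666051 - 6620)/176 = -4409257621/666051*1/176 = -4409257621/117224976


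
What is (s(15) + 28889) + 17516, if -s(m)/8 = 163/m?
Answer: 694771/15 ≈ 46318.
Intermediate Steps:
s(m) = -1304/m
(s(15) + 28889) + 17516 = (-1304/15 + 28889) + 17516 = 432031/15 + 17516 = 694771/15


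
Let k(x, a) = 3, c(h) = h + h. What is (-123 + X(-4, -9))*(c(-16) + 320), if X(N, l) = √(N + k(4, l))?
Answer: -35424 + 288*I ≈ -35424.0 + 288.0*I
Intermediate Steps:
c(h) = 2*h
X(N, l) = √(3 + N) (X(N, l) = √(N + 3) = √(3 + N))
(-123 + X(-4, -9))*(c(-16) + 320) = (-123 + √(3 - 4))*(2*(-16) + 320) = (-123 + √(-1))*(-32 + 320) = (-123 + I)*288 = -35424 + 288*I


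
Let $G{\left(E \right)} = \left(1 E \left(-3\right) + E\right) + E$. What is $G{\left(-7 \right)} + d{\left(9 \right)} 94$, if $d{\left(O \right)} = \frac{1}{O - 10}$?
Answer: $-87$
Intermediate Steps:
$G{\left(E \right)} = - E$ ($G{\left(E \right)} = \left(E \left(-3\right) + E\right) + E = \left(- 3 E + E\right) + E = - 2 E + E = - E$)
$d{\left(O \right)} = \frac{1}{-10 + O}$
$G{\left(-7 \right)} + d{\left(9 \right)} 94 = \left(-1\right) \left(-7\right) + \frac{1}{-10 + 9} \cdot 94 = 7 + \frac{1}{-1} \cdot 94 = 7 - 94 = -87$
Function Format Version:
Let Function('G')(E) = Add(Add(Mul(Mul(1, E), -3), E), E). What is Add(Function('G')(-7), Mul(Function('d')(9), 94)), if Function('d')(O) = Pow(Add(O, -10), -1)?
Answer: -87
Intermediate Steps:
Function('G')(E) = Mul(-1, E) (Function('G')(E) = Add(Add(Mul(E, -3), E), E) = Add(Add(Mul(-3, E), E), E) = Add(Mul(-2, E), E) = Mul(-1, E))
Function('d')(O) = Pow(Add(-10, O), -1)
Add(Function('G')(-7), Mul(Function('d')(9), 94)) = Add(Mul(-1, -7), Mul(Pow(Add(-10, 9), -1), 94)) = Add(7, Mul(Pow(-1, -1), 94)) = Add(7, Mul(-1, 94)) = Add(7, -94) = -87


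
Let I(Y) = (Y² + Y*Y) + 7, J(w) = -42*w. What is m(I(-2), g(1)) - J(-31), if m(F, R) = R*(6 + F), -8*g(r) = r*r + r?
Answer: -5229/4 ≈ -1307.3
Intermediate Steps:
g(r) = -r/8 - r²/8 (g(r) = -(r*r + r)/8 = -(r² + r)/8 = -(r + r²)/8 = -r/8 - r²/8)
I(Y) = 7 + 2*Y² (I(Y) = (Y² + Y²) + 7 = 2*Y² + 7 = 7 + 2*Y²)
m(I(-2), g(1)) - J(-31) = (-⅛*1*(1 + 1))*(6 + (7 + 2*(-2)²)) - (-42)*(-31) = (-⅛*1*2)*(6 + (7 + 2*4)) - 1*1302 = -(6 + (7 + 8))/4 - 1302 = -(6 + 15)/4 - 1302 = -¼*21 - 1302 = -21/4 - 1302 = -5229/4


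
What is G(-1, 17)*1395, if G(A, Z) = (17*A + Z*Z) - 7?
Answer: 369675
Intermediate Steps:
G(A, Z) = -7 + Z² + 17*A (G(A, Z) = (17*A + Z²) - 7 = (Z² + 17*A) - 7 = -7 + Z² + 17*A)
G(-1, 17)*1395 = (-7 + 17² + 17*(-1))*1395 = (-7 + 289 - 17)*1395 = 265*1395 = 369675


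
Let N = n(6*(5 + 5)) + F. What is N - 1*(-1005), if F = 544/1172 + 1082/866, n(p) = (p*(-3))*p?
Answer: -1242464454/126869 ≈ -9793.3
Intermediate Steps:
n(p) = -3*p² (n(p) = (-3*p)*p = -3*p²)
F = 217401/126869 (F = 544*(1/1172) + 1082*(1/866) = 136/293 + 541/433 = 217401/126869 ≈ 1.7136)
N = -1369967799/126869 (N = -3*36*(5 + 5)² + 217401/126869 = -3*(6*10)² + 217401/126869 = -3*60² + 217401/126869 = -3*3600 + 217401/126869 = -10800 + 217401/126869 = -1369967799/126869 ≈ -10798.)
N - 1*(-1005) = -1369967799/126869 - 1*(-1005) = -1369967799/126869 + 1005 = -1242464454/126869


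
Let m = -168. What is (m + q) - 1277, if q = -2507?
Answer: -3952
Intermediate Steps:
(m + q) - 1277 = (-168 - 2507) - 1277 = -2675 - 1277 = -3952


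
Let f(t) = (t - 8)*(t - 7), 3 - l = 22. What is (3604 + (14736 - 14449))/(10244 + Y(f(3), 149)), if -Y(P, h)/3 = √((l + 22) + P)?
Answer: 39859404/104939329 + 11673*√23/104939329 ≈ 0.38037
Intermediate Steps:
l = -19 (l = 3 - 1*22 = 3 - 22 = -19)
f(t) = (-8 + t)*(-7 + t)
Y(P, h) = -3*√(3 + P) (Y(P, h) = -3*√((-19 + 22) + P) = -3*√(3 + P))
(3604 + (14736 - 14449))/(10244 + Y(f(3), 149)) = (3604 + (14736 - 14449))/(10244 - 3*√(3 + (56 + 3² - 15*3))) = (3604 + 287)/(10244 - 3*√(3 + (56 + 9 - 45))) = 3891/(10244 - 3*√(3 + 20)) = 3891/(10244 - 3*√23)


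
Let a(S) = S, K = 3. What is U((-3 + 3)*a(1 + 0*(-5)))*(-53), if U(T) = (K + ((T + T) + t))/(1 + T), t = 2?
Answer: -265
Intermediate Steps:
U(T) = (5 + 2*T)/(1 + T) (U(T) = (3 + ((T + T) + 2))/(1 + T) = (3 + (2*T + 2))/(1 + T) = (3 + (2 + 2*T))/(1 + T) = (5 + 2*T)/(1 + T))
U((-3 + 3)*a(1 + 0*(-5)))*(-53) = ((5 + 2*((-3 + 3)*(1 + 0*(-5))))/(1 + (-3 + 3)*(1 + 0*(-5))))*(-53) = ((5 + 2*(0*(1 + 0)))/(1 + 0*(1 + 0)))*(-53) = ((5 + 2*(0*1))/(1 + 0*1))*(-53) = ((5 + 2*0)/(1 + 0))*(-53) = ((5 + 0)/1)*(-53) = (1*5)*(-53) = 5*(-53) = -265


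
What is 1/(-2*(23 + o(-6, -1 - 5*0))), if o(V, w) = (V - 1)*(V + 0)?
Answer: -1/130 ≈ -0.0076923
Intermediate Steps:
o(V, w) = V*(-1 + V) (o(V, w) = (-1 + V)*V = V*(-1 + V))
1/(-2*(23 + o(-6, -1 - 5*0))) = 1/(-2*(23 - 6*(-1 - 6))) = 1/(-2*(23 - 6*(-7))) = 1/(-2*(23 + 42)) = 1/(-2*65) = 1/(-130) = -1/130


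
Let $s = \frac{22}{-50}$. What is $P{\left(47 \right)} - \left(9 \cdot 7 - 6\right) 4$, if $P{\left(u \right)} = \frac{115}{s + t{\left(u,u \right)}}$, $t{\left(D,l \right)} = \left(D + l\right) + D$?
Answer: $- \frac{798317}{3514} \approx -227.18$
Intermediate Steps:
$t{\left(D,l \right)} = l + 2 D$
$s = - \frac{11}{25}$ ($s = 22 \left(- \frac{1}{50}\right) = - \frac{11}{25} \approx -0.44$)
$P{\left(u \right)} = \frac{115}{- \frac{11}{25} + 3 u}$ ($P{\left(u \right)} = \frac{115}{- \frac{11}{25} + \left(u + 2 u\right)} = \frac{115}{- \frac{11}{25} + 3 u}$)
$P{\left(47 \right)} - \left(9 \cdot 7 - 6\right) 4 = \frac{2875}{-11 + 75 \cdot 47} - \left(9 \cdot 7 - 6\right) 4 = \frac{2875}{-11 + 3525} - \left(63 - 6\right) 4 = \frac{2875}{3514} - 57 \cdot 4 = 2875 \cdot \frac{1}{3514} - 228 = \frac{2875}{3514} - 228 = - \frac{798317}{3514}$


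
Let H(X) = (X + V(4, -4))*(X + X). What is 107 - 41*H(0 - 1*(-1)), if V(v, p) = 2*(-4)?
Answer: 681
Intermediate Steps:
V(v, p) = -8
H(X) = 2*X*(-8 + X) (H(X) = (X - 8)*(X + X) = (-8 + X)*(2*X) = 2*X*(-8 + X))
107 - 41*H(0 - 1*(-1)) = 107 - 82*(0 - 1*(-1))*(-8 + (0 - 1*(-1))) = 107 - 82*(0 + 1)*(-8 + (0 + 1)) = 107 - 82*(-8 + 1) = 107 - 82*(-7) = 107 - 41*(-14) = 107 + 574 = 681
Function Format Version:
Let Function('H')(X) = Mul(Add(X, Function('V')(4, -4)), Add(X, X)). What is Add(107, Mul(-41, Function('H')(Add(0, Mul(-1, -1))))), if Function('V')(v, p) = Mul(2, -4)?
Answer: 681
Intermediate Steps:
Function('V')(v, p) = -8
Function('H')(X) = Mul(2, X, Add(-8, X)) (Function('H')(X) = Mul(Add(X, -8), Add(X, X)) = Mul(Add(-8, X), Mul(2, X)) = Mul(2, X, Add(-8, X)))
Add(107, Mul(-41, Function('H')(Add(0, Mul(-1, -1))))) = Add(107, Mul(-41, Mul(2, Add(0, Mul(-1, -1)), Add(-8, Add(0, Mul(-1, -1)))))) = Add(107, Mul(-41, Mul(2, Add(0, 1), Add(-8, Add(0, 1))))) = Add(107, Mul(-41, Mul(2, 1, Add(-8, 1)))) = Add(107, Mul(-41, Mul(2, 1, -7))) = Add(107, Mul(-41, -14)) = Add(107, 574) = 681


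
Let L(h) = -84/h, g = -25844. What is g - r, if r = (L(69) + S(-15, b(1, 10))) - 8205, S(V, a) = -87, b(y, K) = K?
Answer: -403668/23 ≈ -17551.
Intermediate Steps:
r = -190744/23 (r = (-84/69 - 87) - 8205 = (-84*1/69 - 87) - 8205 = (-28/23 - 87) - 8205 = -2029/23 - 8205 = -190744/23 ≈ -8293.2)
g - r = -25844 - 1*(-190744/23) = -25844 + 190744/23 = -403668/23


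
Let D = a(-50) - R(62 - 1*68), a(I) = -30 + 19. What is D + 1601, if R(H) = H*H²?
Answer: 1806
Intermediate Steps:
a(I) = -11
R(H) = H³
D = 205 (D = -11 - (62 - 1*68)³ = -11 - (62 - 68)³ = -11 - 1*(-6)³ = -11 - 1*(-216) = -11 + 216 = 205)
D + 1601 = 205 + 1601 = 1806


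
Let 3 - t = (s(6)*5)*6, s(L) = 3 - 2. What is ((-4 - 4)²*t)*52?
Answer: -89856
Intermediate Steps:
s(L) = 1
t = -27 (t = 3 - 1*5*6 = 3 - 5*6 = 3 - 1*30 = 3 - 30 = -27)
((-4 - 4)²*t)*52 = ((-4 - 4)²*(-27))*52 = ((-8)²*(-27))*52 = (64*(-27))*52 = -1728*52 = -89856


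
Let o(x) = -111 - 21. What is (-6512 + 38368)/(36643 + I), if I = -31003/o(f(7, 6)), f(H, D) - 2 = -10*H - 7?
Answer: 4204992/4867879 ≈ 0.86382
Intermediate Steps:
f(H, D) = -5 - 10*H (f(H, D) = 2 + (-10*H - 7) = 2 + (-7 - 10*H) = -5 - 10*H)
o(x) = -132
I = 31003/132 (I = -31003/(-132) = -31003*(-1/132) = 31003/132 ≈ 234.87)
(-6512 + 38368)/(36643 + I) = (-6512 + 38368)/(36643 + 31003/132) = 31856/(4867879/132) = 31856*(132/4867879) = 4204992/4867879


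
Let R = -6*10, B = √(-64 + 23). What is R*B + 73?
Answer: 73 - 60*I*√41 ≈ 73.0 - 384.19*I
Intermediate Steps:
B = I*√41 (B = √(-41) = I*√41 ≈ 6.4031*I)
R = -60
R*B + 73 = -60*I*√41 + 73 = 73 - 60*I*√41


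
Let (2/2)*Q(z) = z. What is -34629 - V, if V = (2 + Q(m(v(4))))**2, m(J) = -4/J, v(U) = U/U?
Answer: -34633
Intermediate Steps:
v(U) = 1
Q(z) = z
V = 4 (V = (2 - 4/1)**2 = (2 - 4*1)**2 = (2 - 4)**2 = (-2)**2 = 4)
-34629 - V = -34629 - 1*4 = -34629 - 4 = -34633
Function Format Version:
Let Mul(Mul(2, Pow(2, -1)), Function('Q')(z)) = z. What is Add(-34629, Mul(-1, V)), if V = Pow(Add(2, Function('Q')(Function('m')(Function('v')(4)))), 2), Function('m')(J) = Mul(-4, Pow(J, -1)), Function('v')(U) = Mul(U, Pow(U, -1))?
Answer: -34633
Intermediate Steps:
Function('v')(U) = 1
Function('Q')(z) = z
V = 4 (V = Pow(Add(2, Mul(-4, Pow(1, -1))), 2) = Pow(Add(2, Mul(-4, 1)), 2) = Pow(Add(2, -4), 2) = Pow(-2, 2) = 4)
Add(-34629, Mul(-1, V)) = Add(-34629, Mul(-1, 4)) = Add(-34629, -4) = -34633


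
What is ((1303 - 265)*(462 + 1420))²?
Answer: 3816224762256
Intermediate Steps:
((1303 - 265)*(462 + 1420))² = (1038*1882)² = 1953516² = 3816224762256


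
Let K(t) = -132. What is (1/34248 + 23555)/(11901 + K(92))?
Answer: 806711641/403064712 ≈ 2.0014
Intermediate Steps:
(1/34248 + 23555)/(11901 + K(92)) = (1/34248 + 23555)/(11901 - 132) = (1/34248 + 23555)/11769 = (806711641/34248)*(1/11769) = 806711641/403064712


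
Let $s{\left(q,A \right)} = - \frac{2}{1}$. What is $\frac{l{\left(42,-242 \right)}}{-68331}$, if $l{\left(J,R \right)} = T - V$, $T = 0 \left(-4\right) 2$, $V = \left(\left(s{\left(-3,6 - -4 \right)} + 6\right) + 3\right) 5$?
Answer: $\frac{35}{68331} \approx 0.00051221$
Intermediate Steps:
$s{\left(q,A \right)} = -2$ ($s{\left(q,A \right)} = \left(-2\right) 1 = -2$)
$V = 35$ ($V = \left(\left(-2 + 6\right) + 3\right) 5 = \left(4 + 3\right) 5 = 7 \cdot 5 = 35$)
$T = 0$ ($T = 0 \cdot 2 = 0$)
$l{\left(J,R \right)} = -35$ ($l{\left(J,R \right)} = 0 - 35 = -35$)
$\frac{l{\left(42,-242 \right)}}{-68331} = - \frac{35}{-68331} = \left(-35\right) \left(- \frac{1}{68331}\right) = \frac{35}{68331}$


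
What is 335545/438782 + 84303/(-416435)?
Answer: 102742043129/182724182170 ≈ 0.56228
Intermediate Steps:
335545/438782 + 84303/(-416435) = 335545*(1/438782) + 84303*(-1/416435) = 335545/438782 - 84303/416435 = 102742043129/182724182170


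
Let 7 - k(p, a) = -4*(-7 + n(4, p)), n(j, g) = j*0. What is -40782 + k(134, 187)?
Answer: -40803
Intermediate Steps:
n(j, g) = 0
k(p, a) = -21 (k(p, a) = 7 - (-4)*(-7 + 0) = 7 - (-4)*(-7) = 7 - 1*28 = 7 - 28 = -21)
-40782 + k(134, 187) = -40782 - 21 = -40803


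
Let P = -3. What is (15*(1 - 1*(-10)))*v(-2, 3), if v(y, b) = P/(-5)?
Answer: 99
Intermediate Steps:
v(y, b) = ⅗ (v(y, b) = -3/(-5) = -3*(-⅕) = ⅗)
(15*(1 - 1*(-10)))*v(-2, 3) = (15*(1 - 1*(-10)))*(⅗) = (15*(1 + 10))*(⅗) = (15*11)*(⅗) = 165*(⅗) = 99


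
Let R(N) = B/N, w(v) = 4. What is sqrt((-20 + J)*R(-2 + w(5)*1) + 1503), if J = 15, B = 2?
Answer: sqrt(1498) ≈ 38.704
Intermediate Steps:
R(N) = 2/N
sqrt((-20 + J)*R(-2 + w(5)*1) + 1503) = sqrt((-20 + 15)*(2/(-2 + 4*1)) + 1503) = sqrt(-10/(-2 + 4) + 1503) = sqrt(-10/2 + 1503) = sqrt(-5*1 + 1503) = sqrt(-5 + 1503) = sqrt(1498)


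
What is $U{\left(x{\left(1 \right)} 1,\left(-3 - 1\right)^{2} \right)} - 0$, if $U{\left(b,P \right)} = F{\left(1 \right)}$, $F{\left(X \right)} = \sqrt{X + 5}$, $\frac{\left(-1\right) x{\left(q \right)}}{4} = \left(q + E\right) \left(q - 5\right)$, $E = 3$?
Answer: $\sqrt{6} \approx 2.4495$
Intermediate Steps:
$x{\left(q \right)} = - 4 \left(-5 + q\right) \left(3 + q\right)$ ($x{\left(q \right)} = - 4 \left(q + 3\right) \left(q - 5\right) = - 4 \left(3 + q\right) \left(-5 + q\right) = - 4 \left(-5 + q\right) \left(3 + q\right)$)
$F{\left(X \right)} = \sqrt{5 + X}$
$U{\left(b,P \right)} = \sqrt{6}$ ($U{\left(b,P \right)} = \sqrt{5 + 1} = \sqrt{6}$)
$U{\left(x{\left(1 \right)} 1,\left(-3 - 1\right)^{2} \right)} - 0 = \sqrt{6} - 0 = \sqrt{6} + 0 = \sqrt{6}$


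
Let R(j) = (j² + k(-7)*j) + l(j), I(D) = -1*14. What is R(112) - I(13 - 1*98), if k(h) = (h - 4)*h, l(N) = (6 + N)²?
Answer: 35106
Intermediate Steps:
I(D) = -14
k(h) = h*(-4 + h) (k(h) = (-4 + h)*h = h*(-4 + h))
R(j) = j² + (6 + j)² + 77*j (R(j) = (j² + (-7*(-4 - 7))*j) + (6 + j)² = (j² + (-7*(-11))*j) + (6 + j)² = (j² + 77*j) + (6 + j)² = j² + (6 + j)² + 77*j)
R(112) - I(13 - 1*98) = (36 + 2*112² + 89*112) - 1*(-14) = (36 + 2*12544 + 9968) + 14 = (36 + 25088 + 9968) + 14 = 35092 + 14 = 35106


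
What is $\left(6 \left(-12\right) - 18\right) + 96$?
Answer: $6$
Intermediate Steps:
$\left(6 \left(-12\right) - 18\right) + 96 = \left(-72 - 18\right) + 96 = -90 + 96 = 6$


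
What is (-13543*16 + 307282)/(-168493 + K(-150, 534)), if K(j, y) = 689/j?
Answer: -13589100/25274639 ≈ -0.53766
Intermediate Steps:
(-13543*16 + 307282)/(-168493 + K(-150, 534)) = (-13543*16 + 307282)/(-168493 + 689/(-150)) = (-216688 + 307282)/(-168493 + 689*(-1/150)) = 90594/(-168493 - 689/150) = 90594/(-25274639/150) = 90594*(-150/25274639) = -13589100/25274639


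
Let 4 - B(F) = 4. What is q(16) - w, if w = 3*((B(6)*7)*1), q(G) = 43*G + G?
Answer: 704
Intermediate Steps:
B(F) = 0 (B(F) = 4 - 1*4 = 4 - 4 = 0)
q(G) = 44*G
w = 0 (w = 3*((0*7)*1) = 3*(0*1) = 3*0 = 0)
q(16) - w = 44*16 - 1*0 = 704 + 0 = 704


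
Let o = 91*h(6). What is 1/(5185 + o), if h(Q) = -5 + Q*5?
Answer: 1/7460 ≈ 0.00013405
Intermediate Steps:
h(Q) = -5 + 5*Q
o = 2275 (o = 91*(-5 + 5*6) = 91*(-5 + 30) = 91*25 = 2275)
1/(5185 + o) = 1/(5185 + 2275) = 1/7460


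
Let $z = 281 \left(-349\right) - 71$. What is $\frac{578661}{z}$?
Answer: $- \frac{578661}{98140} \approx -5.8963$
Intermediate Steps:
$z = -98140$ ($z = -98069 - 71 = -98140$)
$\frac{578661}{z} = \frac{578661}{-98140} = 578661 \left(- \frac{1}{98140}\right) = - \frac{578661}{98140}$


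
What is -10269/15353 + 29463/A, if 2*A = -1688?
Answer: -461012475/12957932 ≈ -35.578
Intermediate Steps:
A = -844 (A = (½)*(-1688) = -844)
-10269/15353 + 29463/A = -10269/15353 + 29463/(-844) = -10269*1/15353 + 29463*(-1/844) = -10269/15353 - 29463/844 = -461012475/12957932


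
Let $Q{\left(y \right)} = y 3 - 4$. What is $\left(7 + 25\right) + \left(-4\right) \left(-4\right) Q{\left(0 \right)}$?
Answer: $-32$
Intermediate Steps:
$Q{\left(y \right)} = -4 + 3 y$ ($Q{\left(y \right)} = 3 y - 4 = -4 + 3 y$)
$\left(7 + 25\right) + \left(-4\right) \left(-4\right) Q{\left(0 \right)} = \left(7 + 25\right) + \left(-4\right) \left(-4\right) \left(-4 + 3 \cdot 0\right) = 32 + 16 \left(-4 + 0\right) = 32 + 16 \left(-4\right) = 32 - 64 = -32$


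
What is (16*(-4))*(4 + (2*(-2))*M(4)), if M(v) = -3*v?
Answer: -3328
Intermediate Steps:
(16*(-4))*(4 + (2*(-2))*M(4)) = (16*(-4))*(4 + (2*(-2))*(-3*4)) = -64*(4 - 4*(-12)) = -64*(4 + 48) = -64*52 = -3328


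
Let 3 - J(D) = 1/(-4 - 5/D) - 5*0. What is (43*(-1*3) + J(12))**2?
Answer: 44435556/2809 ≈ 15819.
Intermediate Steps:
J(D) = 3 - 1/(-4 - 5/D) (J(D) = 3 - (1/(-4 - 5/D) - 5*0) = 3 - (1/(-4 - 5/D) + 0) = 3 - 1/(-4 - 5/D))
(43*(-1*3) + J(12))**2 = (43*(-1*3) + (15 + 13*12)/(5 + 4*12))**2 = (43*(-3) + (15 + 156)/(5 + 48))**2 = (-129 + 171/53)**2 = (-6666/53)**2 = 44435556/2809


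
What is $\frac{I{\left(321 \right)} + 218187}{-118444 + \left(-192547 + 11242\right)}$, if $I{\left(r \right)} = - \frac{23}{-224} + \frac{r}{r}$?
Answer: $- \frac{48874135}{67143776} \approx -0.7279$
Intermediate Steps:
$I{\left(r \right)} = \frac{247}{224}$ ($I{\left(r \right)} = \left(-23\right) \left(- \frac{1}{224}\right) + 1 = \frac{23}{224} + 1 = \frac{247}{224}$)
$\frac{I{\left(321 \right)} + 218187}{-118444 + \left(-192547 + 11242\right)} = \frac{\frac{247}{224} + 218187}{-118444 + \left(-192547 + 11242\right)} = \frac{48874135}{224 \left(-118444 - 181305\right)} = \frac{48874135}{224 \left(-299749\right)} = \frac{48874135}{224} \left(- \frac{1}{299749}\right) = - \frac{48874135}{67143776}$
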